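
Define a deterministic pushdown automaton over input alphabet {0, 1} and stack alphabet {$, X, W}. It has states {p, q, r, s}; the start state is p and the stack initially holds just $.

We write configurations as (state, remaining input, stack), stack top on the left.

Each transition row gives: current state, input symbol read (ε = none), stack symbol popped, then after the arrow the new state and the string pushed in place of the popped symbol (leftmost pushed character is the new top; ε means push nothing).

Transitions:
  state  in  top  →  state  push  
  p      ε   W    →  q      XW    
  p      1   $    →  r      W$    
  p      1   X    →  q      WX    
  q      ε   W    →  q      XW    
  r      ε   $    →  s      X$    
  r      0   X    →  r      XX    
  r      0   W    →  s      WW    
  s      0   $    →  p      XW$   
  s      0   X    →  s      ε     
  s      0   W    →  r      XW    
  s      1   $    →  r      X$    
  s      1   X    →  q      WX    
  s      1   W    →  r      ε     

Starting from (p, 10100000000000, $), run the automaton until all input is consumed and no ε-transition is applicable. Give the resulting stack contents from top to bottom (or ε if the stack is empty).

XXXXXXXXXXWW$

(p, 10100000000000, $)
  read 1, top $: go to r, push W$ → (r, 0100000000000, W$)
  read 0, top W: go to s, push WW → (s, 100000000000, WW$)
  read 1, top W: go to r, push ε → (r, 00000000000, W$)
  read 0, top W: go to s, push WW → (s, 0000000000, WW$)
  read 0, top W: go to r, push XW → (r, 000000000, XWW$)
  read 0, top X: go to r, push XX → (r, 00000000, XXWW$)
  read 0, top X: go to r, push XX → (r, 0000000, XXXWW$)
  read 0, top X: go to r, push XX → (r, 000000, XXXXWW$)
  read 0, top X: go to r, push XX → (r, 00000, XXXXXWW$)
  read 0, top X: go to r, push XX → (r, 0000, XXXXXXWW$)
  read 0, top X: go to r, push XX → (r, 000, XXXXXXXWW$)
  read 0, top X: go to r, push XX → (r, 00, XXXXXXXXWW$)
  read 0, top X: go to r, push XX → (r, 0, XXXXXXXXXWW$)
  read 0, top X: go to r, push XX → (r, ε, XXXXXXXXXXWW$)
All input consumed in state r with stack XXXXXXXXXXWW$.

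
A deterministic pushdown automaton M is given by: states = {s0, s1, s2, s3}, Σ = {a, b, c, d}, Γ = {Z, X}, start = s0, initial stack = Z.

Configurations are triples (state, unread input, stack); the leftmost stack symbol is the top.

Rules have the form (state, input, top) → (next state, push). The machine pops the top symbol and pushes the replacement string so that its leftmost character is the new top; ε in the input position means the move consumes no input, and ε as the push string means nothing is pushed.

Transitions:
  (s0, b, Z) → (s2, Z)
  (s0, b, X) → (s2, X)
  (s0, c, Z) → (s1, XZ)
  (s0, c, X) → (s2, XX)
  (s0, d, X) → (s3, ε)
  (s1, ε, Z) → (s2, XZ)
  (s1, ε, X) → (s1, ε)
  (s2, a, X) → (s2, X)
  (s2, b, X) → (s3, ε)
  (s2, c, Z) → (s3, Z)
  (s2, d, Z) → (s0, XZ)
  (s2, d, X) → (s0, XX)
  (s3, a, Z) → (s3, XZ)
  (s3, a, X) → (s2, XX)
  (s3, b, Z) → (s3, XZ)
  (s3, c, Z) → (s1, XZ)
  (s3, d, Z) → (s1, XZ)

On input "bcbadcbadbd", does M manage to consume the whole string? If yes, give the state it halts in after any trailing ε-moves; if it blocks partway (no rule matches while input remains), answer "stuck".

(s0, bcbadcbadbd, Z) ⊢ (s2, cbadcbadbd, Z) ⊢ (s3, badcbadbd, Z) ⊢ (s3, adcbadbd, XZ) ⊢ (s2, dcbadbd, XXZ) ⊢ (s0, cbadbd, XXXZ) ⊢ (s2, badbd, XXXXZ) ⊢ (s3, adbd, XXXZ) ⊢ (s2, dbd, XXXXZ) ⊢ (s0, bd, XXXXXZ) ⊢ (s2, d, XXXXXZ) ⊢ (s0, ε, XXXXXXZ)
All input consumed; M is in state s0.

s0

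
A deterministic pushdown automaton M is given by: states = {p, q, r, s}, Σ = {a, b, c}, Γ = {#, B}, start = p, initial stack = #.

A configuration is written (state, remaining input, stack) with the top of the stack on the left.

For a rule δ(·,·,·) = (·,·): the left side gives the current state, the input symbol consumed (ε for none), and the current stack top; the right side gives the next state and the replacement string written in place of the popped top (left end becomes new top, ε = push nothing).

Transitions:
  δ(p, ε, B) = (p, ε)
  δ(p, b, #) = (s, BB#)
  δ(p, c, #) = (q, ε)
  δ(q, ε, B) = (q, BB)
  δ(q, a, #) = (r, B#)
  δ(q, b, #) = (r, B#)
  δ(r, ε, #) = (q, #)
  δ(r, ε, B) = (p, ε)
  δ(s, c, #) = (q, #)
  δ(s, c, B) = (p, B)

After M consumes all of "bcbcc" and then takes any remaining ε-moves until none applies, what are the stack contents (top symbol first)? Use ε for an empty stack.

ε

(p, bcbcc, #)
  read b, top #: go to s, push BB# → (s, cbcc, BB#)
  read c, top B: go to p, push B → (p, bcc, BB#)
  ε-move, top B: go to p, push ε → (p, bcc, B#)
  ε-move, top B: go to p, push ε → (p, bcc, #)
  read b, top #: go to s, push BB# → (s, cc, BB#)
  read c, top B: go to p, push B → (p, c, BB#)
  ε-move, top B: go to p, push ε → (p, c, B#)
  ε-move, top B: go to p, push ε → (p, c, #)
  read c, top #: go to q, push ε → (q, ε, ε)
All input consumed in state q with stack ε.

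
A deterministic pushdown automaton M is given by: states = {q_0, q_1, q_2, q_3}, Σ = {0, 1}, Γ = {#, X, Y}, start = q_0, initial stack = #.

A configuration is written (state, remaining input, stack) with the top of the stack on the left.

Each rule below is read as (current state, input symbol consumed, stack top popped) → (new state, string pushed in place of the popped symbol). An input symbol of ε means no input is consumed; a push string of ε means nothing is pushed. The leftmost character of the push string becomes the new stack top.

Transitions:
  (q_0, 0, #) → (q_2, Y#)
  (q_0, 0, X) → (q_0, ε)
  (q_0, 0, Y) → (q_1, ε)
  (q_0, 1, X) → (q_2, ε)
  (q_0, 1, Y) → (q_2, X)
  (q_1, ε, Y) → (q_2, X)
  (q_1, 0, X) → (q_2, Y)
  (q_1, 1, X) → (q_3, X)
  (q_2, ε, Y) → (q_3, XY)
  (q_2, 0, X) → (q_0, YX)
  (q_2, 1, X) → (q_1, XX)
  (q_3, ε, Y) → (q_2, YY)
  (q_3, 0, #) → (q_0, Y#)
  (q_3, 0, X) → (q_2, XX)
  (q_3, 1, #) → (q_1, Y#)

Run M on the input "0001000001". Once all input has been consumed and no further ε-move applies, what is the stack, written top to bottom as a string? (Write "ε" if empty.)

XXXYXXY#

(q_0, 0001000001, #)
  read 0, top #: go to q_2, push Y# → (q_2, 001000001, Y#)
  ε-move, top Y: go to q_3, push XY → (q_3, 001000001, XY#)
  read 0, top X: go to q_2, push XX → (q_2, 01000001, XXY#)
  read 0, top X: go to q_0, push YX → (q_0, 1000001, YXXY#)
  read 1, top Y: go to q_2, push X → (q_2, 000001, XXXY#)
  read 0, top X: go to q_0, push YX → (q_0, 00001, YXXXY#)
  read 0, top Y: go to q_1, push ε → (q_1, 0001, XXXY#)
  read 0, top X: go to q_2, push Y → (q_2, 001, YXXY#)
  ε-move, top Y: go to q_3, push XY → (q_3, 001, XYXXY#)
  read 0, top X: go to q_2, push XX → (q_2, 01, XXYXXY#)
  read 0, top X: go to q_0, push YX → (q_0, 1, YXXYXXY#)
  read 1, top Y: go to q_2, push X → (q_2, ε, XXXYXXY#)
All input consumed in state q_2 with stack XXXYXXY#.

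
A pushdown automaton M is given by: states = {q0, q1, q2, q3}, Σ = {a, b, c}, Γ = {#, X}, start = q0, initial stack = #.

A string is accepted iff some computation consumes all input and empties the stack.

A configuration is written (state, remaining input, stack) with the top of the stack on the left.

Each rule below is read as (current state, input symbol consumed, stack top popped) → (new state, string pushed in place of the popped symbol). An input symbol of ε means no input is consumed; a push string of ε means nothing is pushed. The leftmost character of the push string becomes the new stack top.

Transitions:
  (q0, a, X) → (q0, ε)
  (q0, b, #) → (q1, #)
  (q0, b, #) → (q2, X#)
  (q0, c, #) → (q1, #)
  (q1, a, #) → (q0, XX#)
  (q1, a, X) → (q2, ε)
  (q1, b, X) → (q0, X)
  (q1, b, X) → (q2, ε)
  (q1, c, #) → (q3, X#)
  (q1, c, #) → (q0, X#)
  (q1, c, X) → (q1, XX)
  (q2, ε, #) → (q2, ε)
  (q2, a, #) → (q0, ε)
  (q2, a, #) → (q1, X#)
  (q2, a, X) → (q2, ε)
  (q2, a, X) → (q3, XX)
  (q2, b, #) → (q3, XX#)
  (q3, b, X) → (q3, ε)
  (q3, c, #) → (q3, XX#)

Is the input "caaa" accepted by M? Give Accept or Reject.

Reject

No computation consumes all input and empties the stack.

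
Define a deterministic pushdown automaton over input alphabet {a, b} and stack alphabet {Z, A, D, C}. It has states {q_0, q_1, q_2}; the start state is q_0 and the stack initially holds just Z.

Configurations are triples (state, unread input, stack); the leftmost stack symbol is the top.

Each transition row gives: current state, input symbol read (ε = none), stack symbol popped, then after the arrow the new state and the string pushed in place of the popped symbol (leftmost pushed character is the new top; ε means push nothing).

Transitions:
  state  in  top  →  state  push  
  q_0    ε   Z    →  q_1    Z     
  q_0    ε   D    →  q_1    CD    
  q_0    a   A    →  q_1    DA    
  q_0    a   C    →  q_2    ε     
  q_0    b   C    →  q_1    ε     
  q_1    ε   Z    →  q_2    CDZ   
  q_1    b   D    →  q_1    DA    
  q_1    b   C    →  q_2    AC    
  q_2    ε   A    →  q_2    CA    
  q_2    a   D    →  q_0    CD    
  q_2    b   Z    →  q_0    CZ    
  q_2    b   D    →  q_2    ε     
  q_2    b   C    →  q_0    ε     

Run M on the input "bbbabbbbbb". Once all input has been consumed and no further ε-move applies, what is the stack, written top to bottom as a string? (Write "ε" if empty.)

DAAAAAAACDZ

(q_0, bbbabbbbbb, Z)
  ε-move, top Z: go to q_1, push Z → (q_1, bbbabbbbbb, Z)
  ε-move, top Z: go to q_2, push CDZ → (q_2, bbbabbbbbb, CDZ)
  read b, top C: go to q_0, push ε → (q_0, bbabbbbbb, DZ)
  ε-move, top D: go to q_1, push CD → (q_1, bbabbbbbb, CDZ)
  read b, top C: go to q_2, push AC → (q_2, babbbbbb, ACDZ)
  ε-move, top A: go to q_2, push CA → (q_2, babbbbbb, CACDZ)
  read b, top C: go to q_0, push ε → (q_0, abbbbbb, ACDZ)
  read a, top A: go to q_1, push DA → (q_1, bbbbbb, DACDZ)
  read b, top D: go to q_1, push DA → (q_1, bbbbb, DAACDZ)
  read b, top D: go to q_1, push DA → (q_1, bbbb, DAAACDZ)
  read b, top D: go to q_1, push DA → (q_1, bbb, DAAAACDZ)
  read b, top D: go to q_1, push DA → (q_1, bb, DAAAAACDZ)
  read b, top D: go to q_1, push DA → (q_1, b, DAAAAAACDZ)
  read b, top D: go to q_1, push DA → (q_1, ε, DAAAAAAACDZ)
All input consumed in state q_1 with stack DAAAAAAACDZ.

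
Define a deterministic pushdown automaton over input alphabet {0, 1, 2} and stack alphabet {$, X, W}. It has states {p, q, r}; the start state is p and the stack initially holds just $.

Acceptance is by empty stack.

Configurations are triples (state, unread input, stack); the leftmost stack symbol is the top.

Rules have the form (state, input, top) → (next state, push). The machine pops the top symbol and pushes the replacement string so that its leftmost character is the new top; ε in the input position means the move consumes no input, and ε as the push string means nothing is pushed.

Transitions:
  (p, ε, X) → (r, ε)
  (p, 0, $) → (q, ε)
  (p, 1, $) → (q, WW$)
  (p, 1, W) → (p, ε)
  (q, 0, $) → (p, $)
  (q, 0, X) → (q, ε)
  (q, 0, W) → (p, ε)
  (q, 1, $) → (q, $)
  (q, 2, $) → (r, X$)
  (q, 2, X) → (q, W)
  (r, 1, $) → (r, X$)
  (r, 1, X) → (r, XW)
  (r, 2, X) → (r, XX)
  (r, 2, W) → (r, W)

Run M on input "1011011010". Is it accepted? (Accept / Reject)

Accept

(p, 1011011010, $) ⊢ (q, 011011010, WW$) ⊢ (p, 11011010, W$) ⊢ (p, 1011010, $) ⊢ (q, 011010, WW$) ⊢ (p, 11010, W$) ⊢ (p, 1010, $) ⊢ (q, 010, WW$) ⊢ (p, 10, W$) ⊢ (p, 0, $) ⊢ (q, ε, ε)
All input consumed and the stack is empty.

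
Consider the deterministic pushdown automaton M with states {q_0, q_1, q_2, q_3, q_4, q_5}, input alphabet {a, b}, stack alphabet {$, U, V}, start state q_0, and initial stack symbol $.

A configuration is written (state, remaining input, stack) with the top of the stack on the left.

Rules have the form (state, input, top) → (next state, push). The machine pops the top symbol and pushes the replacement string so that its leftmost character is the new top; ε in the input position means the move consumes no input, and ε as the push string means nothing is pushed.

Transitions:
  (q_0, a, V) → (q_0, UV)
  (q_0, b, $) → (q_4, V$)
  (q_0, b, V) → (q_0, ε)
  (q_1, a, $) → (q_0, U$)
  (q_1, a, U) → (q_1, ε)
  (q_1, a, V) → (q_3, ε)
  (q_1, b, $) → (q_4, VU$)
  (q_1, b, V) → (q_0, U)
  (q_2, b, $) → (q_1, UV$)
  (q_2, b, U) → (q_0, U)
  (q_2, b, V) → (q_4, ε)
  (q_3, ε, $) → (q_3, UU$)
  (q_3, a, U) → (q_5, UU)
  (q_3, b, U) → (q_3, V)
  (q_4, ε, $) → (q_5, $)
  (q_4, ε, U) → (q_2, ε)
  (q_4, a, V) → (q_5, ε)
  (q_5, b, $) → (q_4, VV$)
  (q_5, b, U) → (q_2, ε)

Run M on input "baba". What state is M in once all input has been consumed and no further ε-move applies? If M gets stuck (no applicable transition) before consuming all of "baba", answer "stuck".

(q_0, baba, $) ⊢ (q_4, aba, V$) ⊢ (q_5, ba, $) ⊢ (q_4, a, VV$) ⊢ (q_5, ε, V$)
All input consumed; M is in state q_5.

q_5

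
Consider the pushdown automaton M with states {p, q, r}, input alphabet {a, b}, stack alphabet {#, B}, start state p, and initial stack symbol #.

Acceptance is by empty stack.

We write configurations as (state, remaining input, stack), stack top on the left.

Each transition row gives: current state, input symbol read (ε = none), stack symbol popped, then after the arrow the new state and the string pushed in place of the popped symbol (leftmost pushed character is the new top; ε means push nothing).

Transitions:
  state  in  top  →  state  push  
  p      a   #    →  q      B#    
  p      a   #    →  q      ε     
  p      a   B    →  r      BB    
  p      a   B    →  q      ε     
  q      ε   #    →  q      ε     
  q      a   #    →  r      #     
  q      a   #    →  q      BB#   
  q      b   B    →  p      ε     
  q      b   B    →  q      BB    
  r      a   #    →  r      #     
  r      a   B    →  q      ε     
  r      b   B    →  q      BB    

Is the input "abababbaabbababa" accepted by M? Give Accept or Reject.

One accepting computation: (p, abababbaabbababa, #) ⊢ (q, bababbaabbababa, B#) ⊢ (p, ababbaabbababa, #) ⊢ (q, babbaabbababa, B#) ⊢ (p, abbaabbababa, #) ⊢ (q, bbaabbababa, B#) ⊢ (q, baabbababa, BB#) ⊢ (p, aabbababa, B#) ⊢ (q, abbababa, #) ⊢ (q, bbababa, BB#) ⊢ (q, bababa, BBB#) ⊢ (p, ababa, BB#) ⊢ (q, baba, B#) ⊢ (p, aba, #) ⊢ (q, ba, B#) ⊢ (p, a, #) ⊢ (q, ε, ε)
All input consumed and the stack is empty.

Accept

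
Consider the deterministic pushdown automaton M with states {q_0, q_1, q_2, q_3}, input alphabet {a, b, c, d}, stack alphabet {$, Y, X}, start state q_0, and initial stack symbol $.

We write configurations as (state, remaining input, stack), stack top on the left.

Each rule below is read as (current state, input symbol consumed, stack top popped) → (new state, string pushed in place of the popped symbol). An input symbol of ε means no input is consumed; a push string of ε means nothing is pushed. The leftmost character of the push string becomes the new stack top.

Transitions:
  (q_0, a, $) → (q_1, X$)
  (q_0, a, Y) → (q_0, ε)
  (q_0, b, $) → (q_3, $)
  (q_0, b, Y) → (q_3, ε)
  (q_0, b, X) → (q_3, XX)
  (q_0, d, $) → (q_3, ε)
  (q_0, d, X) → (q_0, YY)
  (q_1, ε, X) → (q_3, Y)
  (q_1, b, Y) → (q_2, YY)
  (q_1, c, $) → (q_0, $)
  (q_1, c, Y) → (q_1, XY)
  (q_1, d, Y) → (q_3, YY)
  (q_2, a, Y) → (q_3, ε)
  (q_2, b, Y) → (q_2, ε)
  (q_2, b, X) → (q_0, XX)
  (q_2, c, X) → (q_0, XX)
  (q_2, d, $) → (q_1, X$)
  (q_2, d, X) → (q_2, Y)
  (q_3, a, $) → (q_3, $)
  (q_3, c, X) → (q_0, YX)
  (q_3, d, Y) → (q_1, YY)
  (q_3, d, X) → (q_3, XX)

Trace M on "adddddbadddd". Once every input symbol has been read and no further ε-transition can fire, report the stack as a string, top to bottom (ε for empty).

(q_0, adddddbadddd, $)
  read a, top $: go to q_1, push X$ → (q_1, dddddbadddd, X$)
  ε-move, top X: go to q_3, push Y → (q_3, dddddbadddd, Y$)
  read d, top Y: go to q_1, push YY → (q_1, ddddbadddd, YY$)
  read d, top Y: go to q_3, push YY → (q_3, dddbadddd, YYY$)
  read d, top Y: go to q_1, push YY → (q_1, ddbadddd, YYYY$)
  read d, top Y: go to q_3, push YY → (q_3, dbadddd, YYYYY$)
  read d, top Y: go to q_1, push YY → (q_1, badddd, YYYYYY$)
  read b, top Y: go to q_2, push YY → (q_2, adddd, YYYYYYY$)
  read a, top Y: go to q_3, push ε → (q_3, dddd, YYYYYY$)
  read d, top Y: go to q_1, push YY → (q_1, ddd, YYYYYYY$)
  read d, top Y: go to q_3, push YY → (q_3, dd, YYYYYYYY$)
  read d, top Y: go to q_1, push YY → (q_1, d, YYYYYYYYY$)
  read d, top Y: go to q_3, push YY → (q_3, ε, YYYYYYYYYY$)
All input consumed in state q_3 with stack YYYYYYYYYY$.

YYYYYYYYYY$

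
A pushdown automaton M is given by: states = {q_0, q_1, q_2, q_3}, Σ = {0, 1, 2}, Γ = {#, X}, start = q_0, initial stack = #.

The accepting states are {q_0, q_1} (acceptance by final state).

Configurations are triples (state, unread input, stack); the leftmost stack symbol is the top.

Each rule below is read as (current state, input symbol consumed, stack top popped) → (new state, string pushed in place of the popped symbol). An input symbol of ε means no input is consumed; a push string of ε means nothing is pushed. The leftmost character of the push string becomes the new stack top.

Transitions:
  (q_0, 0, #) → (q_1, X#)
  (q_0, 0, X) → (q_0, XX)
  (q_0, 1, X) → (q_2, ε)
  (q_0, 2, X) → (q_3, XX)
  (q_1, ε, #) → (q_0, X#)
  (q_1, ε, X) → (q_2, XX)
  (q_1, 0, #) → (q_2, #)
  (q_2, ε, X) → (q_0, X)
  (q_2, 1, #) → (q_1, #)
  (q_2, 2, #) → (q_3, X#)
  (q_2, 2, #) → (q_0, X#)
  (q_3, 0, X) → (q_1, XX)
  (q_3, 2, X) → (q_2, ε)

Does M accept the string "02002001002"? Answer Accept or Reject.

Reject

No computation consumes all input and reaches a final state.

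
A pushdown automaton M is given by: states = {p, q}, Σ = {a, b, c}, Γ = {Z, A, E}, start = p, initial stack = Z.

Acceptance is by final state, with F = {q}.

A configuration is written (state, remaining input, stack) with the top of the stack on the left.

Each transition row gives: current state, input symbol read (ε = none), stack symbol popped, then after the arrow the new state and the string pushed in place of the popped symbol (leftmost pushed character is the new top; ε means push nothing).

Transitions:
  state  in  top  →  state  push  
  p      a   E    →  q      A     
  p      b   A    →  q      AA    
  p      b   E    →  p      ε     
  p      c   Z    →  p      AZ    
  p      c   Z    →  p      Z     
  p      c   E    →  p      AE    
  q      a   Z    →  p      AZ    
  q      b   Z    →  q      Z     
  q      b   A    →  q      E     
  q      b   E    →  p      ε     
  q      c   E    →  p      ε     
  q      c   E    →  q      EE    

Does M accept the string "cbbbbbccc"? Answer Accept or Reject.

Accept

One accepting computation: (p, cbbbbbccc, Z) ⊢ (p, bbbbbccc, AZ) ⊢ (q, bbbbccc, AAZ) ⊢ (q, bbbccc, EAZ) ⊢ (p, bbccc, AZ) ⊢ (q, bccc, AAZ) ⊢ (q, ccc, EAZ) ⊢ (q, cc, EEAZ) ⊢ (q, c, EEEAZ) ⊢ (q, ε, EEEEAZ)
All input consumed and state q ∈ F.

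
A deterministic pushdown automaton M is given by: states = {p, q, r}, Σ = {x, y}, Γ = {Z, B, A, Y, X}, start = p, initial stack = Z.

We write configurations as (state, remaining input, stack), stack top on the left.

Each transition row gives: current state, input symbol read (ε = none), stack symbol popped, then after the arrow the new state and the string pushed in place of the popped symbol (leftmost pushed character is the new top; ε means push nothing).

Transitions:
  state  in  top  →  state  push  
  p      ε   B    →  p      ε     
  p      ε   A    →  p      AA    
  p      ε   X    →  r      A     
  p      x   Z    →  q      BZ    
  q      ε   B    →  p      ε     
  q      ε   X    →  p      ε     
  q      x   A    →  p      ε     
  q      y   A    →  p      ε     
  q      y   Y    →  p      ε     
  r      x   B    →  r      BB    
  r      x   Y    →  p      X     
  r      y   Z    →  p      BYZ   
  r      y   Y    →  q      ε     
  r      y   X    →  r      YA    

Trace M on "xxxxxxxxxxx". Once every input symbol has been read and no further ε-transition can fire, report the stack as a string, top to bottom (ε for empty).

Z

(p, xxxxxxxxxxx, Z)
  read x, top Z: go to q, push BZ → (q, xxxxxxxxxx, BZ)
  ε-move, top B: go to p, push ε → (p, xxxxxxxxxx, Z)
  read x, top Z: go to q, push BZ → (q, xxxxxxxxx, BZ)
  ε-move, top B: go to p, push ε → (p, xxxxxxxxx, Z)
  read x, top Z: go to q, push BZ → (q, xxxxxxxx, BZ)
  ε-move, top B: go to p, push ε → (p, xxxxxxxx, Z)
  read x, top Z: go to q, push BZ → (q, xxxxxxx, BZ)
  ε-move, top B: go to p, push ε → (p, xxxxxxx, Z)
  read x, top Z: go to q, push BZ → (q, xxxxxx, BZ)
  ε-move, top B: go to p, push ε → (p, xxxxxx, Z)
  read x, top Z: go to q, push BZ → (q, xxxxx, BZ)
  ε-move, top B: go to p, push ε → (p, xxxxx, Z)
  read x, top Z: go to q, push BZ → (q, xxxx, BZ)
  ε-move, top B: go to p, push ε → (p, xxxx, Z)
  read x, top Z: go to q, push BZ → (q, xxx, BZ)
  ε-move, top B: go to p, push ε → (p, xxx, Z)
  read x, top Z: go to q, push BZ → (q, xx, BZ)
  ε-move, top B: go to p, push ε → (p, xx, Z)
  read x, top Z: go to q, push BZ → (q, x, BZ)
  ε-move, top B: go to p, push ε → (p, x, Z)
  read x, top Z: go to q, push BZ → (q, ε, BZ)
  ε-move, top B: go to p, push ε → (p, ε, Z)
All input consumed in state p with stack Z.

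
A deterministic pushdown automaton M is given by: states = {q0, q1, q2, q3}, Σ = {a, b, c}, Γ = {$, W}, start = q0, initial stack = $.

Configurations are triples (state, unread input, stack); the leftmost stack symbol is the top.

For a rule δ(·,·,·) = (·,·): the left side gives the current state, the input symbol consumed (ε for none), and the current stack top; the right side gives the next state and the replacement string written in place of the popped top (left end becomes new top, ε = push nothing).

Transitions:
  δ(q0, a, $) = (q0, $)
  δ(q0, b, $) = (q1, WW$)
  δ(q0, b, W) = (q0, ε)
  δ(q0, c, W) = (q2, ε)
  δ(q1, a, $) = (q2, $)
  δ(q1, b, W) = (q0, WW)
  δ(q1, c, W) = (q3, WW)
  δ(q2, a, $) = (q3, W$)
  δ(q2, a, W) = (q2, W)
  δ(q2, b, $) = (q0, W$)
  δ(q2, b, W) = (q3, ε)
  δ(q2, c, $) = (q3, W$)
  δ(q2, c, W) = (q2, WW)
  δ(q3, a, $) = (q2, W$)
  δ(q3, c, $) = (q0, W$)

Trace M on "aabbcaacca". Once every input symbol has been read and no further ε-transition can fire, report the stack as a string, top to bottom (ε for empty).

(q0, aabbcaacca, $)
  read a, top $: go to q0, push $ → (q0, abbcaacca, $)
  read a, top $: go to q0, push $ → (q0, bbcaacca, $)
  read b, top $: go to q1, push WW$ → (q1, bcaacca, WW$)
  read b, top W: go to q0, push WW → (q0, caacca, WWW$)
  read c, top W: go to q2, push ε → (q2, aacca, WW$)
  read a, top W: go to q2, push W → (q2, acca, WW$)
  read a, top W: go to q2, push W → (q2, cca, WW$)
  read c, top W: go to q2, push WW → (q2, ca, WWW$)
  read c, top W: go to q2, push WW → (q2, a, WWWW$)
  read a, top W: go to q2, push W → (q2, ε, WWWW$)
All input consumed in state q2 with stack WWWW$.

WWWW$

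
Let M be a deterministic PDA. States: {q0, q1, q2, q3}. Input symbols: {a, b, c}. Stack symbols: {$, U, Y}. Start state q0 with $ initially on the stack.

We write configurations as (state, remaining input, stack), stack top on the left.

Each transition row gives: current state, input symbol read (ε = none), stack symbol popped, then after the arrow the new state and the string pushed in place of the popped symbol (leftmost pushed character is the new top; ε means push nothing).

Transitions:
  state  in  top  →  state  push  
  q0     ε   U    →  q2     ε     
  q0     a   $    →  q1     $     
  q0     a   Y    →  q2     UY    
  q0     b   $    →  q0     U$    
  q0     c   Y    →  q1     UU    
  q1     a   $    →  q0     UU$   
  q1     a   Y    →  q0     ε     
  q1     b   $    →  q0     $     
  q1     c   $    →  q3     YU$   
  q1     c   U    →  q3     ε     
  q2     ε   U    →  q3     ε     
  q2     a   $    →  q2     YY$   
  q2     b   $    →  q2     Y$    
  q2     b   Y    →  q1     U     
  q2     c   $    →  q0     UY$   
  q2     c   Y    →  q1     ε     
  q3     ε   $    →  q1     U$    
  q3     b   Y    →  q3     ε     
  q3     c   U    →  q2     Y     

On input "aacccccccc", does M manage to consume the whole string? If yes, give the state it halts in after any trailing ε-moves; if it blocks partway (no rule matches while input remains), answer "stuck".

(q0, aacccccccc, $)
  read a, top $: go to q1, push $ → (q1, acccccccc, $)
  read a, top $: go to q0, push UU$ → (q0, cccccccc, UU$)
  ε-move, top U: go to q2, push ε → (q2, cccccccc, U$)
  ε-move, top U: go to q3, push ε → (q3, cccccccc, $)
  ε-move, top $: go to q1, push U$ → (q1, cccccccc, U$)
  read c, top U: go to q3, push ε → (q3, ccccccc, $)
  ε-move, top $: go to q1, push U$ → (q1, ccccccc, U$)
  read c, top U: go to q3, push ε → (q3, cccccc, $)
  ε-move, top $: go to q1, push U$ → (q1, cccccc, U$)
  read c, top U: go to q3, push ε → (q3, ccccc, $)
  ε-move, top $: go to q1, push U$ → (q1, ccccc, U$)
  read c, top U: go to q3, push ε → (q3, cccc, $)
  ε-move, top $: go to q1, push U$ → (q1, cccc, U$)
  read c, top U: go to q3, push ε → (q3, ccc, $)
  ε-move, top $: go to q1, push U$ → (q1, ccc, U$)
  read c, top U: go to q3, push ε → (q3, cc, $)
  ε-move, top $: go to q1, push U$ → (q1, cc, U$)
  read c, top U: go to q3, push ε → (q3, c, $)
  ε-move, top $: go to q1, push U$ → (q1, c, U$)
  read c, top U: go to q3, push ε → (q3, ε, $)
  ε-move, top $: go to q1, push U$ → (q1, ε, U$)
All input consumed; M is in state q1.

q1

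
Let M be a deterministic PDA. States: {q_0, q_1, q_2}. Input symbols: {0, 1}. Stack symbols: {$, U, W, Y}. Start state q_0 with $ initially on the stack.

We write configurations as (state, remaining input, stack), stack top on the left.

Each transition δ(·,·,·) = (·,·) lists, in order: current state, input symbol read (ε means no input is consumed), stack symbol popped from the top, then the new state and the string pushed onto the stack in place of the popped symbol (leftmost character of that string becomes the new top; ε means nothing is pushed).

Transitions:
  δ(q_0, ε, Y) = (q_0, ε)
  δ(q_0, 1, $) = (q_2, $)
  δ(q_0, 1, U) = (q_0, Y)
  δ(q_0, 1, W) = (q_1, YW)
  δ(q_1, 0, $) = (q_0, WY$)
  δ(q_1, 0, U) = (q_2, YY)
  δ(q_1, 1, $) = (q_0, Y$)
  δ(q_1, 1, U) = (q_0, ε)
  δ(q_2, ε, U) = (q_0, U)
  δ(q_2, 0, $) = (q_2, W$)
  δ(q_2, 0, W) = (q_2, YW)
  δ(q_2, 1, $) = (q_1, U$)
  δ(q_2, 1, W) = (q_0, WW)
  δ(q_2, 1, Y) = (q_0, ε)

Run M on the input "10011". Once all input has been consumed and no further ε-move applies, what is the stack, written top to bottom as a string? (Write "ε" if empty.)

(q_0, 10011, $) ⊢ (q_2, 0011, $) ⊢ (q_2, 011, W$) ⊢ (q_2, 11, YW$) ⊢ (q_0, 1, W$) ⊢ (q_1, ε, YW$)
All input consumed in state q_1 with stack YW$.

YW$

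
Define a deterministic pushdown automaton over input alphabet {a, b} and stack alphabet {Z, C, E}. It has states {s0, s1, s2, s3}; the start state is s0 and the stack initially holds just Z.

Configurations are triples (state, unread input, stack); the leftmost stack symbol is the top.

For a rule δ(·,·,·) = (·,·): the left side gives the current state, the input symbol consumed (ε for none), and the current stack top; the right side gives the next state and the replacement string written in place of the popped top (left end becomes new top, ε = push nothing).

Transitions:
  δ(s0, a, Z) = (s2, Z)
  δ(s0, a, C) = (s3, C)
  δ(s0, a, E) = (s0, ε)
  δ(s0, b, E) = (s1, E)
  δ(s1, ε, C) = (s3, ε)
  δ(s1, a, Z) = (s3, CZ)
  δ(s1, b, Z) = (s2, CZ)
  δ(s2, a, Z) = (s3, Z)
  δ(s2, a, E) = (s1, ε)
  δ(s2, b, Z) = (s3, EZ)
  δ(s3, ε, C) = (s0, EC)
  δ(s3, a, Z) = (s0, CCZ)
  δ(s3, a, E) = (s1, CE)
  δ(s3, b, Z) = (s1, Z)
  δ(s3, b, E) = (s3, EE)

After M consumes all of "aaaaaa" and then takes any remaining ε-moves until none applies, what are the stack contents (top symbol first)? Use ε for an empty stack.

ECCZ

(s0, aaaaaa, Z)
  read a, top Z: go to s2, push Z → (s2, aaaaa, Z)
  read a, top Z: go to s3, push Z → (s3, aaaa, Z)
  read a, top Z: go to s0, push CCZ → (s0, aaa, CCZ)
  read a, top C: go to s3, push C → (s3, aa, CCZ)
  ε-move, top C: go to s0, push EC → (s0, aa, ECCZ)
  read a, top E: go to s0, push ε → (s0, a, CCZ)
  read a, top C: go to s3, push C → (s3, ε, CCZ)
  ε-move, top C: go to s0, push EC → (s0, ε, ECCZ)
All input consumed in state s0 with stack ECCZ.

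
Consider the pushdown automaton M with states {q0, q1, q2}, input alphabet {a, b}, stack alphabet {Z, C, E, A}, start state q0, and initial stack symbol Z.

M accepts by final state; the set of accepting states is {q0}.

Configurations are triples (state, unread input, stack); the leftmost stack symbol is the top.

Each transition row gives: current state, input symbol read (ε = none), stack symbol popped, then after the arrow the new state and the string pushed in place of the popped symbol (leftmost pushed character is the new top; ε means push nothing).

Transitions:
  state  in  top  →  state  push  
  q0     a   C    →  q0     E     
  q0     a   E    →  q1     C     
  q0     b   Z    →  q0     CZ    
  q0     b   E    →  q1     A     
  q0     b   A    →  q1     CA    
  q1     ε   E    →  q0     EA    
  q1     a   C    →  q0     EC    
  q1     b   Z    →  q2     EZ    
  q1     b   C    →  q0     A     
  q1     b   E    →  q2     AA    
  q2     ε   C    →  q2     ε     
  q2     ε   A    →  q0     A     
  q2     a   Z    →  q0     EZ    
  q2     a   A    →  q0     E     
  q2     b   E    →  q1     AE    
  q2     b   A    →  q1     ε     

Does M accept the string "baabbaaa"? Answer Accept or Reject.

Accept

One accepting computation: (q0, baabbaaa, Z) ⊢ (q0, aabbaaa, CZ) ⊢ (q0, abbaaa, EZ) ⊢ (q1, bbaaa, CZ) ⊢ (q0, baaa, AZ) ⊢ (q1, aaa, CAZ) ⊢ (q0, aa, ECAZ) ⊢ (q1, a, CCAZ) ⊢ (q0, ε, ECCAZ)
All input consumed and state q0 ∈ F.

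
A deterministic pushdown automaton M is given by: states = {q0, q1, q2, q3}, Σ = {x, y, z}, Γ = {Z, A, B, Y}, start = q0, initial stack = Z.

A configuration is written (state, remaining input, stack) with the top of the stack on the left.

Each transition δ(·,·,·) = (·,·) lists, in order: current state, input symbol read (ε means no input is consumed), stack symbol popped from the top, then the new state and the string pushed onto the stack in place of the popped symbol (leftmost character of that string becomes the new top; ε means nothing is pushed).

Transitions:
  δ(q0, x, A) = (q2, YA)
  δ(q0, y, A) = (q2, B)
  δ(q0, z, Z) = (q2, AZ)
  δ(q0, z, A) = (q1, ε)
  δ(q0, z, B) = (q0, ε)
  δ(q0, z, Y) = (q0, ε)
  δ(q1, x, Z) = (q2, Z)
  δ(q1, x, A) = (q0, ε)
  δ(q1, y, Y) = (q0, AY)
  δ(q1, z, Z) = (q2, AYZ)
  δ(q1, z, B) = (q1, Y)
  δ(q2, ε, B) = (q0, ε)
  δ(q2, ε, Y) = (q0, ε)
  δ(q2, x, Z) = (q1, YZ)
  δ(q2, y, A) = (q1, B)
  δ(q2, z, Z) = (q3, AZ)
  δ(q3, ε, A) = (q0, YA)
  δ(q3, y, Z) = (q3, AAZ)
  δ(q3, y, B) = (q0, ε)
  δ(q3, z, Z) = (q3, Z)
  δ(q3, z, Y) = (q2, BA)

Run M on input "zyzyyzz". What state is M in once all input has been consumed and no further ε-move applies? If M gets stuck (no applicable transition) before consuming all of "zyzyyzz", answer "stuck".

q2

(q0, zyzyyzz, Z) ⊢ (q2, yzyyzz, AZ) ⊢ (q1, zyyzz, BZ) ⊢ (q1, yyzz, YZ) ⊢ (q0, yzz, AYZ) ⊢ (q2, zz, BYZ) ⊢ (q0, zz, YZ) ⊢ (q0, z, Z) ⊢ (q2, ε, AZ)
All input consumed; M is in state q2.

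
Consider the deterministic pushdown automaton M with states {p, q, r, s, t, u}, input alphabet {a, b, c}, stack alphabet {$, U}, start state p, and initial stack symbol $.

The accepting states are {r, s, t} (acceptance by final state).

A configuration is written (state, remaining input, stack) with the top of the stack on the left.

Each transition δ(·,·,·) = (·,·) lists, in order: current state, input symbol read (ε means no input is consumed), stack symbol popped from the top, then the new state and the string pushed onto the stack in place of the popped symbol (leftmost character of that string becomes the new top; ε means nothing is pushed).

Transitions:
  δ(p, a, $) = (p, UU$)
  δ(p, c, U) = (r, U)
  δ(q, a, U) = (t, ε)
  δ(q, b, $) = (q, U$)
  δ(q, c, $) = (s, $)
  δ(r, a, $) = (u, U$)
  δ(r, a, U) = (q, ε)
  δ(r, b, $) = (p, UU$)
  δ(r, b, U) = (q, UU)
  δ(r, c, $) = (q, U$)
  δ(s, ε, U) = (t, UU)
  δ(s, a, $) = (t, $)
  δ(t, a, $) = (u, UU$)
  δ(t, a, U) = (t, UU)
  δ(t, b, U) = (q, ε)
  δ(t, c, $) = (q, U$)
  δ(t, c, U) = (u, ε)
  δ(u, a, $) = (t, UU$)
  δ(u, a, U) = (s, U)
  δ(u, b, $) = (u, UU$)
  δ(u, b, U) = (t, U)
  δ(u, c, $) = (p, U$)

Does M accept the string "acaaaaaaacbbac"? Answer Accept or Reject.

(p, acaaaaaaacbbac, $) ⊢ (p, caaaaaaacbbac, UU$) ⊢ (r, aaaaaaacbbac, UU$) ⊢ (q, aaaaaacbbac, U$) ⊢ (t, aaaaacbbac, $) ⊢ (u, aaaacbbac, UU$) ⊢ (s, aaacbbac, UU$) ⊢ (t, aaacbbac, UUU$) ⊢ (t, aacbbac, UUUU$) ⊢ (t, acbbac, UUUUU$) ⊢ (t, cbbac, UUUUUU$) ⊢ (u, bbac, UUUUU$) ⊢ (t, bac, UUUUU$) ⊢ (q, ac, UUUU$) ⊢ (t, c, UUU$) ⊢ (u, ε, UU$)
All input consumed; state u ∉ F and no further ε-move applies.

Reject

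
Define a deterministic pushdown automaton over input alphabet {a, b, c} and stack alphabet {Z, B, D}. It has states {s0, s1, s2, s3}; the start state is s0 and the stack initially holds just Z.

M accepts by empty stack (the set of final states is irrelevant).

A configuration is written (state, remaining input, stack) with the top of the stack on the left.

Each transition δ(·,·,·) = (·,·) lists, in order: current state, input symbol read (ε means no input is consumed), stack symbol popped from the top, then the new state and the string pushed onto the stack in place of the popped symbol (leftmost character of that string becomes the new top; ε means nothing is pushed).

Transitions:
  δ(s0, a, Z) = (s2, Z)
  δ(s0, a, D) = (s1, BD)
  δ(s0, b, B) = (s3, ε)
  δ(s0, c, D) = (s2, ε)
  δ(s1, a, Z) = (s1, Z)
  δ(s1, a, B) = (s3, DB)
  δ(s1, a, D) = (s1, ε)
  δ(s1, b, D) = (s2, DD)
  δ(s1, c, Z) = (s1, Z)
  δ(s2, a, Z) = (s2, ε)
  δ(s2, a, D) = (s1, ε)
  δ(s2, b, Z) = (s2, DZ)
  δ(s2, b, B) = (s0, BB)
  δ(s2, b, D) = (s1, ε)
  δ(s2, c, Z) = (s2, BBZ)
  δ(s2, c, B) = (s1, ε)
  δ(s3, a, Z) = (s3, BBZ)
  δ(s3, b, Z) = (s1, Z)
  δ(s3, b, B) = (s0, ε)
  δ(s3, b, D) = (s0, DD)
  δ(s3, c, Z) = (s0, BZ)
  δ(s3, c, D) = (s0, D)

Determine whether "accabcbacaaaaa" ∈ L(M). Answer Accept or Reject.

Reject

(s0, accabcbacaaaaa, Z)
  read a, top Z: go to s2, push Z → (s2, ccabcbacaaaaa, Z)
  read c, top Z: go to s2, push BBZ → (s2, cabcbacaaaaa, BBZ)
  read c, top B: go to s1, push ε → (s1, abcbacaaaaa, BZ)
  read a, top B: go to s3, push DB → (s3, bcbacaaaaa, DBZ)
  read b, top D: go to s0, push DD → (s0, cbacaaaaa, DDBZ)
  read c, top D: go to s2, push ε → (s2, bacaaaaa, DBZ)
  read b, top D: go to s1, push ε → (s1, acaaaaa, BZ)
  read a, top B: go to s3, push DB → (s3, caaaaa, DBZ)
  read c, top D: go to s0, push D → (s0, aaaaa, DBZ)
  read a, top D: go to s1, push BD → (s1, aaaa, BDBZ)
  read a, top B: go to s3, push DB → (s3, aaa, DBDBZ)
No transition applies at (s3, aaa, DBDBZ); input not fully consumed.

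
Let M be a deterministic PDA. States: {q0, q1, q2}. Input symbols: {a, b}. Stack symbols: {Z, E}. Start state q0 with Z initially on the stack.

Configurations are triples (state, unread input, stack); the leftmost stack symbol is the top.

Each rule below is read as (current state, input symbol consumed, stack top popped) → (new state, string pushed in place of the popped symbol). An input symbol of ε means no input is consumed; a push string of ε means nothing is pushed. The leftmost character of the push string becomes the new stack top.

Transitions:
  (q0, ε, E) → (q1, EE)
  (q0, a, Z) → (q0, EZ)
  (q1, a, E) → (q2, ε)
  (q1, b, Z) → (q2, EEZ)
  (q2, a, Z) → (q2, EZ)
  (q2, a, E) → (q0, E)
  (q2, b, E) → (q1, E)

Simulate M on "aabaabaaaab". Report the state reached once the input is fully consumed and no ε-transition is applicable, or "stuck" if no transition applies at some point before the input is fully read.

(q0, aabaabaaaab, Z)
  read a, top Z: go to q0, push EZ → (q0, abaabaaaab, EZ)
  ε-move, top E: go to q1, push EE → (q1, abaabaaaab, EEZ)
  read a, top E: go to q2, push ε → (q2, baabaaaab, EZ)
  read b, top E: go to q1, push E → (q1, aabaaaab, EZ)
  read a, top E: go to q2, push ε → (q2, abaaaab, Z)
  read a, top Z: go to q2, push EZ → (q2, baaaab, EZ)
  read b, top E: go to q1, push E → (q1, aaaab, EZ)
  read a, top E: go to q2, push ε → (q2, aaab, Z)
  read a, top Z: go to q2, push EZ → (q2, aab, EZ)
  read a, top E: go to q0, push E → (q0, ab, EZ)
  ε-move, top E: go to q1, push EE → (q1, ab, EEZ)
  read a, top E: go to q2, push ε → (q2, b, EZ)
  read b, top E: go to q1, push E → (q1, ε, EZ)
All input consumed; M is in state q1.

q1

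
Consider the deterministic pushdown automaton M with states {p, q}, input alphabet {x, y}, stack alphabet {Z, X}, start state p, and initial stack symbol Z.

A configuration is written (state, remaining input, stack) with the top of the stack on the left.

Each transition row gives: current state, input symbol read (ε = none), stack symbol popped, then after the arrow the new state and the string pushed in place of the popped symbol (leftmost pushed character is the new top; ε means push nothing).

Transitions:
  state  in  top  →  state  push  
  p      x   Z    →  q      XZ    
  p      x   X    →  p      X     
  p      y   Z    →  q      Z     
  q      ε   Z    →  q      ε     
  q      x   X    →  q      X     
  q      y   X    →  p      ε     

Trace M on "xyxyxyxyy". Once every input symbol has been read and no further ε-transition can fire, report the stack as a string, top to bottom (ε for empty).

ε

(p, xyxyxyxyy, Z) ⊢ (q, yxyxyxyy, XZ) ⊢ (p, xyxyxyy, Z) ⊢ (q, yxyxyy, XZ) ⊢ (p, xyxyy, Z) ⊢ (q, yxyy, XZ) ⊢ (p, xyy, Z) ⊢ (q, yy, XZ) ⊢ (p, y, Z) ⊢ (q, ε, Z) ⊢ (q, ε, ε)
All input consumed in state q with stack ε.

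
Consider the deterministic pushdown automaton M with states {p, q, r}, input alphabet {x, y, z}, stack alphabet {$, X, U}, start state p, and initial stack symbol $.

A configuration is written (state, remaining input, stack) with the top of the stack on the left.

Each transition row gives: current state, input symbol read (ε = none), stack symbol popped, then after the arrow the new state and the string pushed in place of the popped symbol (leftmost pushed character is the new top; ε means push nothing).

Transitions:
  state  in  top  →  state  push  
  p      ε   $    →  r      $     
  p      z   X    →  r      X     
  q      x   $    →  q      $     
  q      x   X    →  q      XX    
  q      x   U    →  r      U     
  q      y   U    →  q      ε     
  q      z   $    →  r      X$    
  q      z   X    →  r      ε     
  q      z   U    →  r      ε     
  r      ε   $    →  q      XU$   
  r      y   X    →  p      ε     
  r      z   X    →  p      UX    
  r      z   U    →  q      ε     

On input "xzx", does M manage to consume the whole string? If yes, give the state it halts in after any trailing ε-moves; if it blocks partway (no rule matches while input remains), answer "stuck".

(p, xzx, $)
  ε-move, top $: go to r, push $ → (r, xzx, $)
  ε-move, top $: go to q, push XU$ → (q, xzx, XU$)
  read x, top X: go to q, push XX → (q, zx, XXU$)
  read z, top X: go to r, push ε → (r, x, XU$)
No transition for (r, x, top X); M blocks with input x remaining.

stuck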